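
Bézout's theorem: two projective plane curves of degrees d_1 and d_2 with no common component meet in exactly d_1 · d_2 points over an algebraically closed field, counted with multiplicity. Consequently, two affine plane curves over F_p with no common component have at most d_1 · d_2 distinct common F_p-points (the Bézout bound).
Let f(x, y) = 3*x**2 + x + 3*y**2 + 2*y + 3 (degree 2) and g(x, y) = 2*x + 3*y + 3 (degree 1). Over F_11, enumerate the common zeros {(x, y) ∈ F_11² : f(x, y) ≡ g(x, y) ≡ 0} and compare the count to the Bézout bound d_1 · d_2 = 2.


Common zeros: {(4, 0), (7, 9)}; count = 2; Bézout bound = 2.

deg(f) = 2, deg(g) = 1, so Bézout bound = 2.
Scan x ∈ F_11. For each x, list the y ∈ F_11 with f(x, y) ≡ 0 and those with g(x, y) ≡ 0 (mod 11); the common zeros in that column are the intersection.
  x = 0: f ≡ 0 at y ∈ {5, 9}; g ≡ 0 at y ∈ {10}; common: ∅.
  x = 1: f ≡ 0 at y ∈ ∅; g ≡ 0 at y ∈ {2}; common: ∅.
  x = 2: f ≡ 0 at y ∈ {1, 2}; g ≡ 0 at y ∈ {5}; common: ∅.
  x = 3: f ≡ 0 at y ∈ {0, 3}; g ≡ 0 at y ∈ {8}; common: ∅.
  x = 4: f ≡ 0 at y ∈ {0, 3}; g ≡ 0 at y ∈ {0}; common: {0}.
  x = 5: f ≡ 0 at y ∈ {1, 2}; g ≡ 0 at y ∈ {3}; common: ∅.
  x = 6: f ≡ 0 at y ∈ ∅; g ≡ 0 at y ∈ {6}; common: ∅.
  x = 7: f ≡ 0 at y ∈ {5, 9}; g ≡ 0 at y ∈ {9}; common: {9}.
  x = 8: f ≡ 0 at y ∈ ∅; g ≡ 0 at y ∈ {1}; common: ∅.
  x = 9: f ≡ 0 at y ∈ ∅; g ≡ 0 at y ∈ {4}; common: ∅.
  x = 10: f ≡ 0 at y ∈ ∅; g ≡ 0 at y ∈ {7}; common: ∅.
Collecting: common zeros = {(4, 0), (7, 9)}, so the count is 2.
Comparison with the Bézout bound: 2 ≤ 2 = deg(f)·deg(g), as expected for curves with no common component (the bound is attained).


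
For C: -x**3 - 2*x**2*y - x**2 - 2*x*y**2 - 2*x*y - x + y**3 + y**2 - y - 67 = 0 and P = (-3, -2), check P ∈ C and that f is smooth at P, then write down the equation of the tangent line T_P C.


Tangent line at P: -50*x - 29*y - 208 = 0.

Step 1: f(-3, -2) = 0, so P lies on C.
Step 2: partial derivatives
  f_x(x, y) = -3*x**2 - 4*x*y - 2*x - 2*y**2 - 2*y - 1, f_y(x, y) = -2*x**2 - 4*x*y - 2*x + 3*y**2 + 2*y - 1.
  f_x(P) = -50, f_y(P) = -29 (gradient nonzero, so P is smooth).
Step 3: tangent line at P: -50·(x − -3) + -29·(y − -2) = 0.
Expanding: -50*x - 29*y - 208 = 0.


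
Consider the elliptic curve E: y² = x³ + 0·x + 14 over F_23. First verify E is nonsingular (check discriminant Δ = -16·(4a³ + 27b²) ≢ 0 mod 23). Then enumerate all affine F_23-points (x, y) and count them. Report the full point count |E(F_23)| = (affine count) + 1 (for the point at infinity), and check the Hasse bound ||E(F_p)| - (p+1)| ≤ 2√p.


Affine points = {(3, 8), (3, 15), (4, 3), (4, 20), (5, 1), (5, 22), (6, 0), (7, 9), (7, 14), (10, 5), (10, 18), (13, 7), (13, 16), (15, 10), (15, 13), (16, 4), (16, 19), (18, 2), (18, 21), (21, 11), (21, 12), (22, 6), (22, 17)}; affine count = 23; |E(F_23)| = 24.

Discriminant check: Δ ∝ 4a³ + 27b² = 4·0³ + 27·14² = 4·0 + 27·196 ≡ 2 (mod 23). Nonzero ⇒ E is nonsingular.
For each x ∈ F_23, compute rhs = x³ + 0·x + 14 mod 23, then count y ∈ F_23 with y² ≡ rhs.
  x = 0: rhs = 14, matching y values: none (0 points).
  x = 1: rhs = 15, matching y values: none (0 points).
  x = 2: rhs = 22, matching y values: none (0 points).
  x = 3: rhs = 18, matching y values: 8, 15 (2 points).
  x = 4: rhs = 9, matching y values: 3, 20 (2 points).
  x = 5: rhs = 1, matching y values: 1, 22 (2 points).
  x = 6: rhs = 0, matching y values: 0 (1 points).
  x = 7: rhs = 12, matching y values: 9, 14 (2 points).
  x = 8: rhs = 20, matching y values: none (0 points).
  x = 9: rhs = 7, matching y values: none (0 points).
  x = 10: rhs = 2, matching y values: 5, 18 (2 points).
  x = 11: rhs = 11, matching y values: none (0 points).
  x = 12: rhs = 17, matching y values: none (0 points).
  x = 13: rhs = 3, matching y values: 7, 16 (2 points).
  x = 14: rhs = 21, matching y values: none (0 points).
  x = 15: rhs = 8, matching y values: 10, 13 (2 points).
  x = 16: rhs = 16, matching y values: 4, 19 (2 points).
  x = 17: rhs = 5, matching y values: none (0 points).
  x = 18: rhs = 4, matching y values: 2, 21 (2 points).
  x = 19: rhs = 19, matching y values: none (0 points).
  x = 20: rhs = 10, matching y values: none (0 points).
  x = 21: rhs = 6, matching y values: 11, 12 (2 points).
  x = 22: rhs = 13, matching y values: 6, 17 (2 points).
Total affine count: 23.
Full point count |E(F_23)| = 23 + 1 = 24.
Hasse bound: |24 − (23+1)| = |0| = 0 ≤ 2√23 ≈ 9.5917 ✓.


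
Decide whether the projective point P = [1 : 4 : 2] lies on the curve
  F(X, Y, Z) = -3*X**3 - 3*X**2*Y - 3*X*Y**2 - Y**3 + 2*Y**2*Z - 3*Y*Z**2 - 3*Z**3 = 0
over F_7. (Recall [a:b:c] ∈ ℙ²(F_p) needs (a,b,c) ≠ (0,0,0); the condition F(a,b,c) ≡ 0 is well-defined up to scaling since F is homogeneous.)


F(1,4,2) ≡ 5 (mod 7); P is NOT on the curve.

Evaluate F(1, 4, 2) term-by-term (mod 7).
  -3*X**3 ↦ -3·1·1·1 = -3
  -3*X**2*Y ↦ -3·1·4·1 = -12
  -3*X*Y**2 ↦ -3·1·16·1 = -48
  -Y**3 ↦ -1·1·64·1 = -64
  2*Y**2*Z ↦ 2·1·16·2 = 64
  -3*Y*Z**2 ↦ -3·1·4·4 = -48
  -3*Z**3 ↦ -3·1·1·8 = -24
Sum: F(1, 4, 2) = (-3) + (-12) + (-48) + (-64) + (64) + (-48) + (-24) = -135.
Reducing mod 7: -135 ≡ 5 (mod 7).
Since F(a, b, c) ≡ 5 ≠ 0 (mod 7), P does NOT lie on the curve.


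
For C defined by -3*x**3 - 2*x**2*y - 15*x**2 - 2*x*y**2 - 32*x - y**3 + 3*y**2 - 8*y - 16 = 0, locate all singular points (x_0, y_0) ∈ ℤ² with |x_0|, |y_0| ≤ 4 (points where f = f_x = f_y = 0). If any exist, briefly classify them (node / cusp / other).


Singular points: {(-2, 2)}; classification: node.

Compute partial derivatives:
  f_x = -9*x**2 - 4*x*y - 30*x - 2*y**2 - 32.
  f_y = -2*x**2 - 4*x*y - 3*y**2 + 6*y - 8.
Scan x_0 ∈ {−4, ..., 4}. For each x_0, f_y(x_0, y) is a polynomial in y; find its integer roots y ∈ {−4, ..., 4}, then test f_x and f at those candidates.
  x = -4: f_y(-4, y) = -3*y**2 + 22*y - 40; vanishes at y ∈ {4}. (-4, 4): f_x = -24 ≠ 0.
  x = -3: f_y(-3, y) = -3*y**2 + 18*y - 26; no integer root y with |y| ≤ 4.
  x = -2: f_y(-2, y) = -3*y**2 + 14*y - 16; vanishes at y ∈ {2}. (-2, 2): f_x = 0, f = 0 — SINGULAR.
  x = -1: f_y(-1, y) = -3*y**2 + 10*y - 10; no integer root y with |y| ≤ 4.
  x = 0: f_y(0, y) = -3*y**2 + 6*y - 8; no integer root y with |y| ≤ 4.
  x = 1: f_y(1, y) = -3*y**2 + 2*y - 10; no integer root y with |y| ≤ 4.
  x = 2: f_y(2, y) = -3*y**2 - 2*y - 16; no integer root y with |y| ≤ 4.
  x = 3: f_y(3, y) = -3*y**2 - 6*y - 26; no integer root y with |y| ≤ 4.
  x = 4: f_y(4, y) = -3*y**2 - 10*y - 40; no integer root y with |y| ≤ 4.
Only singular point on the grid: (-2, 2).
Classify: substitute x = -2 + u, y = 2 + v and expand: f = -3*u**3 - 2*u**2*v - u**2 - 2*u*v**2 - v**3 + v**2.
No constant or linear terms (consistent with a singular point). Quadratic part: -u**2 + v**2. Cubic part: -3*u**3 - 2*u**2*v - 2*u*v**2 - v**3.
The quadratic part v**2 - u**2 = (v − u)(v + u) splits into two distinct linear factors, so there are two distinct tangent lines y − 2 = ±(x − -2) — this is a node (ordinary double point).
Classification: node.


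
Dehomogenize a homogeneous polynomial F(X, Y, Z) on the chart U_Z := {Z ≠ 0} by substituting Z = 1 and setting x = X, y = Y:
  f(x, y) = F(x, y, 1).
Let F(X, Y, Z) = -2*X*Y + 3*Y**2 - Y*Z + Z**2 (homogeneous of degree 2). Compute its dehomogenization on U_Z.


f(x, y) = -2*x*y + 3*y**2 - y + 1

On U_Z we set Z = 1. Each monomial c·X^i·Y^j·Z^k in F becomes c·x^i·y^j·1^k = c·x^i·y^j.
Substituting Z = 1: F(X, Y, 1) = -2*x*y + 3*y**2 - y + 1.
Note: deg(f) ≤ deg(F) = 2; strict inequality happens when F is divisible by Z (lost terms).


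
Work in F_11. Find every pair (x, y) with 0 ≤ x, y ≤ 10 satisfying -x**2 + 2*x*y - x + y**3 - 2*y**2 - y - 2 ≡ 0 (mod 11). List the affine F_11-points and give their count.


Affine F_11-points: {(0, 8), (1, 9), (2, 6), (3, 10), (4, 0), (4, 5), (4, 8), (5, 5), (5, 9), (5, 10), (6, 0), (6, 2), (8, 2), (9, 6)}; count = 14.

For each of the 121 pairs (x, y) ∈ F_11², evaluate f(x, y) mod 11. Record the zeros.
  x = 0: [0↦9, 1↦7, 2↦7, 3↦4, 4↦4, 5↦2, 6↦4, 7↦5, 8↦0, 9↦6, 10↦7]  zeros at y ∈ {8}
  x = 1: [0↦7, 1↦7, 2↦9, 3↦8, 4↦10, 5↦10, 6↦3, 7↦6, 8↦3, 9↦0, 10↦3]  zeros at y ∈ {9}
  x = 2: [0↦3, 1↦5, 2↦9, 3↦10, 4↦3, 5↦5, 6↦0, 7↦5, 8↦4, 9↦3, 10↦8]  zeros at y ∈ {6}
  x = 3: [0↦8, 1↦1, 2↦7, 3↦10, 4↦5, 5↦9, 6↦6, 7↦2, 8↦3, 9↦4, 10↦0]  zeros at y ∈ {10}
  x = 4: [0↦0, 1↦6, 2↦3, 3↦8, 4↦5, 5↦0, 6↦10, 7↦8, 8↦0, 9↦3, 10↦1]  zeros at y ∈ {0, 5, 8}
  x = 5: [0↦1, 1↦9, 2↦8, 3↦4, 4↦3, 5↦0, 6↦1, 7↦1, 8↦6, 9↦0, 10↦0]  zeros at y ∈ {5, 9, 10}
  x = 6: [0↦0, 1↦10, 2↦0, 3↦9, 4↦10, 5↦9, 6↦1, 7↦3, 8↦10, 9↦6, 10↦8]  zeros at y ∈ {0, 2}
  x = 7: [0↦8, 1↦9, 2↦1, 3↦1, 4↦4, 5↦5, 6↦10, 7↦3, 8↦1, 9↦10, 10↦3]  zeros at y ∈ ∅
  x = 8: [0↦3, 1↦6, 2↦0, 3↦2, 4↦7, 5↦10, 6↦6, 7↦1, 8↦1, 9↦1, 10↦7]  zeros at y ∈ {2}
  x = 9: [0↦7, 1↦1, 2↦8, 3↦1, 4↦8, 5↦2, 6↦0, 7↦8, 8↦10, 9↦1, 10↦9]  zeros at y ∈ {6}
  x = 10: [0↦9, 1↦5, 2↦3, 3↦9, 4↦7, 5↦3, 6↦3, 7↦2, 8↦6, 9↦10, 10↦9]  zeros at y ∈ ∅
Collecting zeros: affine points = {(0, 8), (1, 9), (2, 6), (3, 10), (4, 0), (4, 5), (4, 8), (5, 5), (5, 9), (5, 10), (6, 0), (6, 2), (8, 2), (9, 6)}.
Total count |C(F_11)_aff| = 14.


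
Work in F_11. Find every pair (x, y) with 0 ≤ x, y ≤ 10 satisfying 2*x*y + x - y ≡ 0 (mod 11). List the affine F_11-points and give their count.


Affine F_11-points: {(0, 0), (1, 10), (2, 3), (3, 6), (4, 1), (5, 8), (7, 2), (8, 9), (9, 4), (10, 7)}; count = 10.

For each of the 121 pairs (x, y) ∈ F_11², evaluate f(x, y) mod 11. Record the zeros.
  x = 0: [0↦0, 1↦10, 2↦9, 3↦8, 4↦7, 5↦6, 6↦5, 7↦4, 8↦3, 9↦2, 10↦1]  zeros at y ∈ {0}
  x = 1: [0↦1, 1↦2, 2↦3, 3↦4, 4↦5, 5↦6, 6↦7, 7↦8, 8↦9, 9↦10, 10↦0]  zeros at y ∈ {10}
  x = 2: [0↦2, 1↦5, 2↦8, 3↦0, 4↦3, 5↦6, 6↦9, 7↦1, 8↦4, 9↦7, 10↦10]  zeros at y ∈ {3}
  x = 3: [0↦3, 1↦8, 2↦2, 3↦7, 4↦1, 5↦6, 6↦0, 7↦5, 8↦10, 9↦4, 10↦9]  zeros at y ∈ {6}
  x = 4: [0↦4, 1↦0, 2↦7, 3↦3, 4↦10, 5↦6, 6↦2, 7↦9, 8↦5, 9↦1, 10↦8]  zeros at y ∈ {1}
  x = 5: [0↦5, 1↦3, 2↦1, 3↦10, 4↦8, 5↦6, 6↦4, 7↦2, 8↦0, 9↦9, 10↦7]  zeros at y ∈ {8}
  x = 6: [0↦6, 1↦6, 2↦6, 3↦6, 4↦6, 5↦6, 6↦6, 7↦6, 8↦6, 9↦6, 10↦6]  zeros at y ∈ ∅
  x = 7: [0↦7, 1↦9, 2↦0, 3↦2, 4↦4, 5↦6, 6↦8, 7↦10, 8↦1, 9↦3, 10↦5]  zeros at y ∈ {2}
  x = 8: [0↦8, 1↦1, 2↦5, 3↦9, 4↦2, 5↦6, 6↦10, 7↦3, 8↦7, 9↦0, 10↦4]  zeros at y ∈ {9}
  x = 9: [0↦9, 1↦4, 2↦10, 3↦5, 4↦0, 5↦6, 6↦1, 7↦7, 8↦2, 9↦8, 10↦3]  zeros at y ∈ {4}
  x = 10: [0↦10, 1↦7, 2↦4, 3↦1, 4↦9, 5↦6, 6↦3, 7↦0, 8↦8, 9↦5, 10↦2]  zeros at y ∈ {7}
Collecting zeros: affine points = {(0, 0), (1, 10), (2, 3), (3, 6), (4, 1), (5, 8), (7, 2), (8, 9), (9, 4), (10, 7)}.
Total count |C(F_11)_aff| = 10.


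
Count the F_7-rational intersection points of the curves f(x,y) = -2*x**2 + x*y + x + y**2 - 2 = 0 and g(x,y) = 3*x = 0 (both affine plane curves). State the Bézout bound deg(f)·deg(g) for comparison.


Common zeros: {(0, 3), (0, 4)}; count = 2; Bézout bound = 2.

deg(f) = 2, deg(g) = 1, so Bézout bound = 2.
Scan x ∈ F_7. For each x, list the y ∈ F_7 with f(x, y) ≡ 0 and those with g(x, y) ≡ 0 (mod 7); the common zeros in that column are the intersection.
  x = 0: f ≡ 0 at y ∈ {3, 4}; g ≡ 0 at y ∈ {0, 1, 2, 3, 4, 5, 6}; common: {3, 4}.
  x = 1: f ≡ 0 at y ∈ ∅; g ≡ 0 at y ∈ ∅; common: ∅.
  x = 2: f ≡ 0 at y ∈ {2, 3}; g ≡ 0 at y ∈ ∅; common: ∅.
  x = 3: f ≡ 0 at y ∈ {2}; g ≡ 0 at y ∈ ∅; common: ∅.
  x = 4: f ≡ 0 at y ∈ ∅; g ≡ 0 at y ∈ ∅; common: ∅.
  x = 5: f ≡ 0 at y ∈ ∅; g ≡ 0 at y ∈ ∅; common: ∅.
  x = 6: f ≡ 0 at y ∈ {4}; g ≡ 0 at y ∈ ∅; common: ∅.
Collecting: common zeros = {(0, 3), (0, 4)}, so the count is 2.
Comparison with the Bézout bound: 2 ≤ 2 = deg(f)·deg(g), as expected for curves with no common component (the bound is attained).


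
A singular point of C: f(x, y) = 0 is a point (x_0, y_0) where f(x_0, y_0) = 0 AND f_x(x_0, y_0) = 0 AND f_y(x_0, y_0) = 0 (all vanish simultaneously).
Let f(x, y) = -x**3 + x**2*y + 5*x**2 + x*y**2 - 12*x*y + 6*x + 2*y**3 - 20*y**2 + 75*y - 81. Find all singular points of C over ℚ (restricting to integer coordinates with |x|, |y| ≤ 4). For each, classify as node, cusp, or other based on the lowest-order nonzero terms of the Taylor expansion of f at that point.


Singular points: {(3, 3)}; classification: node.

Compute partial derivatives:
  f_x = -3*x**2 + 2*x*y + 10*x + y**2 - 12*y + 6.
  f_y = x**2 + 2*x*y - 12*x + 6*y**2 - 40*y + 75.
Scan x_0 ∈ {−4, ..., 4}. For each x_0, f_y(x_0, y) is a polynomial in y; find its integer roots y ∈ {−4, ..., 4}, then test f_x and f at those candidates.
  x = -4: f_y(-4, y) = 6*y**2 - 48*y + 139; no integer root y with |y| ≤ 4.
  x = -3: f_y(-3, y) = 6*y**2 - 46*y + 120; no integer root y with |y| ≤ 4.
  x = -2: f_y(-2, y) = 6*y**2 - 44*y + 103; no integer root y with |y| ≤ 4.
  x = -1: f_y(-1, y) = 6*y**2 - 42*y + 88; no integer root y with |y| ≤ 4.
  x = 0: f_y(0, y) = 6*y**2 - 40*y + 75; no integer root y with |y| ≤ 4.
  x = 1: f_y(1, y) = 6*y**2 - 38*y + 64; no integer root y with |y| ≤ 4.
  x = 2: f_y(2, y) = 6*y**2 - 36*y + 55; no integer root y with |y| ≤ 4.
  x = 3: f_y(3, y) = 6*y**2 - 34*y + 48; vanishes at y ∈ {3}. (3, 3): f_x = 0, f = 0 — SINGULAR.
  x = 4: f_y(4, y) = 6*y**2 - 32*y + 43; no integer root y with |y| ≤ 4.
Only singular point on the grid: (3, 3).
Classify: substitute x = 3 + u, y = 3 + v and expand: f = -u**3 + u**2*v - u**2 + u*v**2 + 2*v**3 + v**2.
No constant or linear terms (consistent with a singular point). Quadratic part: -u**2 + v**2. Cubic part: -u**3 + u**2*v + u*v**2 + 2*v**3.
The quadratic part v**2 - u**2 = (v − u)(v + u) splits into two distinct linear factors, so there are two distinct tangent lines y − 3 = ±(x − 3) — this is a node (ordinary double point).
Classification: node.


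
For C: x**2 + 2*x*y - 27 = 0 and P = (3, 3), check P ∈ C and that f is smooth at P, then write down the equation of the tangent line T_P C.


Tangent line at P: 12*x + 6*y - 54 = 0.

Step 1: f(3, 3) = 0, so P lies on C.
Step 2: partial derivatives
  f_x(x, y) = 2*x + 2*y, f_y(x, y) = 2*x.
  f_x(P) = 12, f_y(P) = 6 (gradient nonzero, so P is smooth).
Step 3: tangent line at P: 12·(x − 3) + 6·(y − 3) = 0.
Expanding: 12*x + 6*y - 54 = 0.


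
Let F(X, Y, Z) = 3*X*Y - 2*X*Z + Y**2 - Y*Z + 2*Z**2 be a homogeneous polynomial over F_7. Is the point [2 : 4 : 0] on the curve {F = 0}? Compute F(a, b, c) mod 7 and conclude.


F(2,4,0) ≡ 5 (mod 7); P is NOT on the curve.

Evaluate F(2, 4, 0) term-by-term (mod 7).
  3*X*Y ↦ 3·2·4·1 = 24
  -2*X*Z ↦ -2·2·1·0 = 0
  Y**2 ↦ 1·1·16·1 = 16
  -Y*Z ↦ -1·1·4·0 = 0
  2*Z**2 ↦ 2·1·1·0 = 0
Sum: F(2, 4, 0) = (24) + (0) + (16) + (0) + (0) = 40.
Reducing mod 7: 40 ≡ 5 (mod 7).
Since F(a, b, c) ≡ 5 ≠ 0 (mod 7), P does NOT lie on the curve.


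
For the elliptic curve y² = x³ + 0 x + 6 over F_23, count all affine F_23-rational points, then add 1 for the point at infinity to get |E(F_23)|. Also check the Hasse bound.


Affine points = {(0, 11), (0, 12), (4, 1), (4, 22), (5, 4), (5, 19), (7, 2), (7, 21), (8, 9), (8, 14), (11, 7), (11, 16), (12, 3), (12, 20), (13, 8), (13, 15), (14, 6), (14, 17), (15, 0), (16, 10), (16, 13), (20, 5), (20, 18)}; affine count = 23; |E(F_23)| = 24.

Discriminant check: Δ ∝ 4a³ + 27b² = 4·0³ + 27·6² = 4·0 + 27·36 ≡ 6 (mod 23). Nonzero ⇒ E is nonsingular.
For each x ∈ F_23, compute rhs = x³ + 0·x + 6 mod 23, then count y ∈ F_23 with y² ≡ rhs.
  x = 0: rhs = 6, matching y values: 11, 12 (2 points).
  x = 1: rhs = 7, matching y values: none (0 points).
  x = 2: rhs = 14, matching y values: none (0 points).
  x = 3: rhs = 10, matching y values: none (0 points).
  x = 4: rhs = 1, matching y values: 1, 22 (2 points).
  x = 5: rhs = 16, matching y values: 4, 19 (2 points).
  x = 6: rhs = 15, matching y values: none (0 points).
  x = 7: rhs = 4, matching y values: 2, 21 (2 points).
  x = 8: rhs = 12, matching y values: 9, 14 (2 points).
  x = 9: rhs = 22, matching y values: none (0 points).
  x = 10: rhs = 17, matching y values: none (0 points).
  x = 11: rhs = 3, matching y values: 7, 16 (2 points).
  x = 12: rhs = 9, matching y values: 3, 20 (2 points).
  x = 13: rhs = 18, matching y values: 8, 15 (2 points).
  x = 14: rhs = 13, matching y values: 6, 17 (2 points).
  x = 15: rhs = 0, matching y values: 0 (1 points).
  x = 16: rhs = 8, matching y values: 10, 13 (2 points).
  x = 17: rhs = 20, matching y values: none (0 points).
  x = 18: rhs = 19, matching y values: none (0 points).
  x = 19: rhs = 11, matching y values: none (0 points).
  x = 20: rhs = 2, matching y values: 5, 18 (2 points).
  x = 21: rhs = 21, matching y values: none (0 points).
  x = 22: rhs = 5, matching y values: none (0 points).
Total affine count: 23.
Full point count |E(F_23)| = 23 + 1 = 24.
Hasse bound: |24 − (23+1)| = |0| = 0 ≤ 2√23 ≈ 9.5917 ✓.


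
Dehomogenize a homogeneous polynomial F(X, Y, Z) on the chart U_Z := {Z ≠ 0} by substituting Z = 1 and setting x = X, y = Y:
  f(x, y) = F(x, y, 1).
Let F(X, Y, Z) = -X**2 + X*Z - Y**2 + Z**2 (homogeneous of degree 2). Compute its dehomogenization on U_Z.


f(x, y) = -x**2 + x - y**2 + 1

On U_Z we set Z = 1. Each monomial c·X^i·Y^j·Z^k in F becomes c·x^i·y^j·1^k = c·x^i·y^j.
Substituting Z = 1: F(X, Y, 1) = -x**2 + x - y**2 + 1.
Note: deg(f) ≤ deg(F) = 2; strict inequality happens when F is divisible by Z (lost terms).


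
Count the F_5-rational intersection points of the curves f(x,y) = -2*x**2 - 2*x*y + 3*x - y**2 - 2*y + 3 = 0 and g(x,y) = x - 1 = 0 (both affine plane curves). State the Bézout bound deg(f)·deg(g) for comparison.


Common zeros: ∅; count = 0; Bézout bound = 2.

deg(f) = 2, deg(g) = 1, so Bézout bound = 2.
Scan x ∈ F_5. For each x, list the y ∈ F_5 with f(x, y) ≡ 0 and those with g(x, y) ≡ 0 (mod 5); the common zeros in that column are the intersection.
  x = 0: f ≡ 0 at y ∈ {1, 2}; g ≡ 0 at y ∈ ∅; common: ∅.
  x = 1: f ≡ 0 at y ∈ ∅; g ≡ 0 at y ∈ {0, 1, 2, 3, 4}; common: ∅.
  x = 2: f ≡ 0 at y ∈ {2}; g ≡ 0 at y ∈ ∅; common: ∅.
  x = 3: f ≡ 0 at y ∈ {1}; g ≡ 0 at y ∈ ∅; common: ∅.
  x = 4: f ≡ 0 at y ∈ ∅; g ≡ 0 at y ∈ ∅; common: ∅.
Collecting: common zeros = ∅, so the count is 0.
Comparison with the Bézout bound: 0 ≤ 2 = deg(f)·deg(g), as expected for curves with no common component (the affine F_5-count falls short of the bound because intersections may lie at infinity, over extension fields, or carry multiplicity).


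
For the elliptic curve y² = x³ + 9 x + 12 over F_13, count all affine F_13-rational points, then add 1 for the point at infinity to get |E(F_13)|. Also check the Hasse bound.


Affine points = {(0, 5), (0, 8), (1, 3), (1, 10), (2, 5), (2, 8), (3, 1), (3, 12), (5, 0), (6, 3), (6, 10), (9, 4), (9, 9), (10, 6), (10, 7), (11, 5), (11, 8)}; affine count = 17; |E(F_13)| = 18.

Discriminant check: Δ ∝ 4a³ + 27b² = 4·9³ + 27·12² = 4·729 + 27·144 ≡ 5 (mod 13). Nonzero ⇒ E is nonsingular.
For each x ∈ F_13, compute rhs = x³ + 9·x + 12 mod 13, then count y ∈ F_13 with y² ≡ rhs.
  x = 0: rhs = 12, matching y values: 5, 8 (2 points).
  x = 1: rhs = 9, matching y values: 3, 10 (2 points).
  x = 2: rhs = 12, matching y values: 5, 8 (2 points).
  x = 3: rhs = 1, matching y values: 1, 12 (2 points).
  x = 4: rhs = 8, matching y values: none (0 points).
  x = 5: rhs = 0, matching y values: 0 (1 points).
  x = 6: rhs = 9, matching y values: 3, 10 (2 points).
  x = 7: rhs = 2, matching y values: none (0 points).
  x = 8: rhs = 11, matching y values: none (0 points).
  x = 9: rhs = 3, matching y values: 4, 9 (2 points).
  x = 10: rhs = 10, matching y values: 6, 7 (2 points).
  x = 11: rhs = 12, matching y values: 5, 8 (2 points).
  x = 12: rhs = 2, matching y values: none (0 points).
Total affine count: 17.
Full point count |E(F_13)| = 17 + 1 = 18.
Hasse bound: |18 − (13+1)| = |4| = 4 ≤ 2√13 ≈ 7.2111 ✓.


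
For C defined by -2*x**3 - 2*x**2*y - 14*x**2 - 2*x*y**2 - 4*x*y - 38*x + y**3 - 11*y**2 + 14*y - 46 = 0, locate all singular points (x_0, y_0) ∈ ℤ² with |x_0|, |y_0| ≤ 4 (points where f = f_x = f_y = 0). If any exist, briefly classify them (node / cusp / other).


Singular points: {(-3, 2)}; classification: cusp.

Compute partial derivatives:
  f_x = -6*x**2 - 4*x*y - 28*x - 2*y**2 - 4*y - 38.
  f_y = -2*x**2 - 4*x*y - 4*x + 3*y**2 - 22*y + 14.
Scan x_0 ∈ {−4, ..., 4}. For each x_0, f_y(x_0, y) is a polynomial in y; find its integer roots y ∈ {−4, ..., 4}, then test f_x and f at those candidates.
  x = -4: f_y(-4, y) = 3*y**2 - 6*y - 2; no integer root y with |y| ≤ 4.
  x = -3: f_y(-3, y) = 3*y**2 - 10*y + 8; vanishes at y ∈ {2}. (-3, 2): f_x = 0, f = 0 — SINGULAR.
  x = -2: f_y(-2, y) = 3*y**2 - 14*y + 14; no integer root y with |y| ≤ 4.
  x = -1: f_y(-1, y) = 3*y**2 - 18*y + 16; no integer root y with |y| ≤ 4.
  x = 0: f_y(0, y) = 3*y**2 - 22*y + 14; no integer root y with |y| ≤ 4.
  x = 1: f_y(1, y) = 3*y**2 - 26*y + 8; no integer root y with |y| ≤ 4.
  x = 2: f_y(2, y) = 3*y**2 - 30*y - 2; no integer root y with |y| ≤ 4.
  x = 3: f_y(3, y) = 3*y**2 - 34*y - 16; no integer root y with |y| ≤ 4.
  x = 4: f_y(4, y) = 3*y**2 - 38*y - 34; no integer root y with |y| ≤ 4.
Only singular point on the grid: (-3, 2).
Classify: substitute x = -3 + u, y = 2 + v and expand: f = -2*u**3 - 2*u**2*v - 2*u*v**2 + v**3 + v**2.
No constant or linear terms (consistent with a singular point). Quadratic part: v**2. Cubic part: -2*u**3 - 2*u**2*v - 2*u*v**2 + v**3.
The quadratic part v**2 is a perfect square, so there is a single (double) tangent line v = 0, i.e. y = 2. Restricting the cubic part to that line (v = 0) leaves -2*u**3 ≠ 0, so f is not divisible by v and the branch is v² ≈ 2*u**3 to lowest order — this is a cusp.
Classification: cusp.


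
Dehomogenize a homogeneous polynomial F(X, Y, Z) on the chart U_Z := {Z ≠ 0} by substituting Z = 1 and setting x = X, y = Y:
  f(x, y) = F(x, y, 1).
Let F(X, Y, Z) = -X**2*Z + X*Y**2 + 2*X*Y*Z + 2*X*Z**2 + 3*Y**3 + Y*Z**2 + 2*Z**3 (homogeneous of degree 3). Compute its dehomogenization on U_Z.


f(x, y) = -x**2 + x*y**2 + 2*x*y + 2*x + 3*y**3 + y + 2

On U_Z we set Z = 1. Each monomial c·X^i·Y^j·Z^k in F becomes c·x^i·y^j·1^k = c·x^i·y^j.
Substituting Z = 1: F(X, Y, 1) = -x**2 + x*y**2 + 2*x*y + 2*x + 3*y**3 + y + 2.
Note: deg(f) ≤ deg(F) = 3; strict inequality happens when F is divisible by Z (lost terms).


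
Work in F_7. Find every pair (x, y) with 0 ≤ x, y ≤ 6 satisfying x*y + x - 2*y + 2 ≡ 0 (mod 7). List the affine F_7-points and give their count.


Affine F_7-points: {(0, 1), (1, 3), (3, 2), (4, 4), (5, 0), (6, 5)}; count = 6.

For each of the 49 pairs (x, y) ∈ F_7², evaluate f(x, y) mod 7. Record the zeros.
  x = 0: [0↦2, 1↦0, 2↦5, 3↦3, 4↦1, 5↦6, 6↦4]  zeros at y ∈ {1}
  x = 1: [0↦3, 1↦2, 2↦1, 3↦0, 4↦6, 5↦5, 6↦4]  zeros at y ∈ {3}
  x = 2: [0↦4, 1↦4, 2↦4, 3↦4, 4↦4, 5↦4, 6↦4]  zeros at y ∈ ∅
  x = 3: [0↦5, 1↦6, 2↦0, 3↦1, 4↦2, 5↦3, 6↦4]  zeros at y ∈ {2}
  x = 4: [0↦6, 1↦1, 2↦3, 3↦5, 4↦0, 5↦2, 6↦4]  zeros at y ∈ {4}
  x = 5: [0↦0, 1↦3, 2↦6, 3↦2, 4↦5, 5↦1, 6↦4]  zeros at y ∈ {0}
  x = 6: [0↦1, 1↦5, 2↦2, 3↦6, 4↦3, 5↦0, 6↦4]  zeros at y ∈ {5}
Collecting zeros: affine points = {(0, 1), (1, 3), (3, 2), (4, 4), (5, 0), (6, 5)}.
Total count |C(F_7)_aff| = 6.


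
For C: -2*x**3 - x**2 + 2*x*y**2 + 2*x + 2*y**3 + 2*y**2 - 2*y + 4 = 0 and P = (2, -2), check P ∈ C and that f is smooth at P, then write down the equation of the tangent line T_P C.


Tangent line at P: -18*x - 2*y + 32 = 0.

Step 1: f(2, -2) = 0, so P lies on C.
Step 2: partial derivatives
  f_x(x, y) = -6*x**2 - 2*x + 2*y**2 + 2, f_y(x, y) = 4*x*y + 6*y**2 + 4*y - 2.
  f_x(P) = -18, f_y(P) = -2 (gradient nonzero, so P is smooth).
Step 3: tangent line at P: -18·(x − 2) + -2·(y − -2) = 0.
Expanding: -18*x - 2*y + 32 = 0.


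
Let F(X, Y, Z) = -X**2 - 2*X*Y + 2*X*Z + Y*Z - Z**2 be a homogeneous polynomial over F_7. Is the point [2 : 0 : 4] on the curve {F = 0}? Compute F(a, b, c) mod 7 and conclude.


F(2,0,4) ≡ 3 (mod 7); P is NOT on the curve.

Evaluate F(2, 0, 4) term-by-term (mod 7).
  -X**2 ↦ -1·4·1·1 = -4
  -2*X*Y ↦ -2·2·0·1 = 0
  2*X*Z ↦ 2·2·1·4 = 16
  Y*Z ↦ 1·1·0·4 = 0
  -Z**2 ↦ -1·1·1·16 = -16
Sum: F(2, 0, 4) = (-4) + (0) + (16) + (0) + (-16) = -4.
Reducing mod 7: -4 ≡ 3 (mod 7).
Since F(a, b, c) ≡ 3 ≠ 0 (mod 7), P does NOT lie on the curve.


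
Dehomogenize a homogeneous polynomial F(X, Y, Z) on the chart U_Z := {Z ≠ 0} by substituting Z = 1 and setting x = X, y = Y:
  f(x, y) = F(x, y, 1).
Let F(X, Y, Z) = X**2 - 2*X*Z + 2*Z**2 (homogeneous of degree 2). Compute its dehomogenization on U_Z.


f(x, y) = x**2 - 2*x + 2

On U_Z we set Z = 1. Each monomial c·X^i·Y^j·Z^k in F becomes c·x^i·y^j·1^k = c·x^i·y^j.
Substituting Z = 1: F(X, Y, 1) = x**2 - 2*x + 2.
Note: deg(f) ≤ deg(F) = 2; strict inequality happens when F is divisible by Z (lost terms).


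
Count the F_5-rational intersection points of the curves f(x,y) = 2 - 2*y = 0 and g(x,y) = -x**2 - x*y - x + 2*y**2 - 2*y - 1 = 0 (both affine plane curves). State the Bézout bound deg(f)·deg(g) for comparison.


Common zeros: {(4, 1)}; count = 1; Bézout bound = 2.

deg(f) = 1, deg(g) = 2, so Bézout bound = 2.
Scan x ∈ F_5. For each x, list the y ∈ F_5 with f(x, y) ≡ 0 and those with g(x, y) ≡ 0 (mod 5); the common zeros in that column are the intersection.
  x = 0: f ≡ 0 at y ∈ {1}; g ≡ 0 at y ∈ ∅; common: ∅.
  x = 1: f ≡ 0 at y ∈ {1}; g ≡ 0 at y ∈ ∅; common: ∅.
  x = 2: f ≡ 0 at y ∈ {1}; g ≡ 0 at y ∈ ∅; common: ∅.
  x = 3: f ≡ 0 at y ∈ {1}; g ≡ 0 at y ∈ {2, 3}; common: ∅.
  x = 4: f ≡ 0 at y ∈ {1}; g ≡ 0 at y ∈ {1, 2}; common: {1}.
Collecting: common zeros = {(4, 1)}, so the count is 1.
Comparison with the Bézout bound: 1 ≤ 2 = deg(f)·deg(g), as expected for curves with no common component (the affine F_5-count falls short of the bound because intersections may lie at infinity, over extension fields, or carry multiplicity).


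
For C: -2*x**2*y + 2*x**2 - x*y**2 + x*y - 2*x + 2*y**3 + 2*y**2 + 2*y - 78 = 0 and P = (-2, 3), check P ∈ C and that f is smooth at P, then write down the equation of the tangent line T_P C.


Tangent line at P: 8*x + 70*y - 194 = 0.

Step 1: f(-2, 3) = 0, so P lies on C.
Step 2: partial derivatives
  f_x(x, y) = -4*x*y + 4*x - y**2 + y - 2, f_y(x, y) = -2*x**2 - 2*x*y + x + 6*y**2 + 4*y + 2.
  f_x(P) = 8, f_y(P) = 70 (gradient nonzero, so P is smooth).
Step 3: tangent line at P: 8·(x − -2) + 70·(y − 3) = 0.
Expanding: 8*x + 70*y - 194 = 0.


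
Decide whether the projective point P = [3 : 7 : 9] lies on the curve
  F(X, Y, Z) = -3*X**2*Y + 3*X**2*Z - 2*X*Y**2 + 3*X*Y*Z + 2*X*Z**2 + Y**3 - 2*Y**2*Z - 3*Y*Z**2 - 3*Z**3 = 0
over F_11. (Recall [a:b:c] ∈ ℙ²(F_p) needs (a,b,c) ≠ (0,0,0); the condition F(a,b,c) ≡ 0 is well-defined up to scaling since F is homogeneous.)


F(3,7,9) ≡ 5 (mod 11); P is NOT on the curve.

Evaluate F(3, 7, 9) term-by-term (mod 11).
  -3*X**2*Y ↦ -3·9·7·1 = -189
  3*X**2*Z ↦ 3·9·1·9 = 243
  -2*X*Y**2 ↦ -2·3·49·1 = -294
  3*X*Y*Z ↦ 3·3·7·9 = 567
  2*X*Z**2 ↦ 2·3·1·81 = 486
  Y**3 ↦ 1·1·343·1 = 343
  -2*Y**2*Z ↦ -2·1·49·9 = -882
  -3*Y*Z**2 ↦ -3·1·7·81 = -1701
  -3*Z**3 ↦ -3·1·1·729 = -2187
Sum: F(3, 7, 9) = (-189) + (243) + (-294) + (567) + (486) + (343) + (-882) + (-1701) + (-2187) = -3614.
Reducing mod 11: -3614 ≡ 5 (mod 11).
Since F(a, b, c) ≡ 5 ≠ 0 (mod 11), P does NOT lie on the curve.


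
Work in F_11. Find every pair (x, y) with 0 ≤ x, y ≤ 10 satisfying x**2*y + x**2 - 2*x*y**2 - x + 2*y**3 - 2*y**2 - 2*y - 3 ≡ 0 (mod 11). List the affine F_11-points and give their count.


Affine F_11-points: {(0, 5), (1, 9), (2, 10), (3, 5), (4, 4), (4, 6), (6, 2), (7, 4), (8, 1), (8, 2), (8, 6), (10, 1)}; count = 12.

For each of the 121 pairs (x, y) ∈ F_11², evaluate f(x, y) mod 11. Record the zeros.
  x = 0: [0↦8, 1↦6, 2↦1, 3↦5, 4↦8, 5↦0, 6↦4, 7↦10, 8↦8, 9↦10, 10↦6]  zeros at y ∈ {5}
  x = 1: [0↦8, 1↦5, 2↦6, 3↦1, 4↦2, 5↦10, 6↦4, 7↦7, 8↦9, 9↦0, 10↦3]  zeros at y ∈ {9}
  x = 2: [0↦10, 1↦8, 2↦6, 3↦5, 4↦6, 5↦10, 6↦7, 7↦9, 8↦6, 9↦10, 10↦0]  zeros at y ∈ {10}
  x = 3: [0↦3, 1↦4, 2↦1, 3↦6, 4↦9, 5↦0, 6↦2, 7↦5, 8↦10, 9↦7, 10↦8]  zeros at y ∈ {5}
  x = 4: [0↦9, 1↦4, 2↦2, 3↦4, 4↦0, 5↦2, 6↦0, 7↦6, 8↦10, 9↦2, 10↦5]  zeros at y ∈ {4, 6}
  x = 5: [0↦6, 1↦8, 2↦9, 3↦10, 4↦1, 5↦5, 6↦1, 7↦1, 8↦6, 9↦6, 10↦2]  zeros at y ∈ ∅
  x = 6: [0↦5, 1↦5, 2↦0, 3↦2, 4↦1, 5↦9, 6↦5, 7↦1, 8↦9, 9↦8, 10↦10]  zeros at y ∈ {2}
  x = 7: [0↦6, 1↦6, 2↦8, 3↦2, 4↦0, 5↦3, 6↦1, 7↦6, 8↦8, 9↦8, 10↦7]  zeros at y ∈ {4}
  x = 8: [0↦9, 1↦0, 2↦0, 3↦10, 4↦9, 5↦9, 6↦0, 7↦5, 8↦3, 9↦6, 10↦4]  zeros at y ∈ {1, 2, 6}
  x = 9: [0↦3, 1↦9, 2↦9, 3↦4, 4↦6, 5↦5, 6↦2, 7↦9, 8↦5, 9↦2, 10↦1]  zeros at y ∈ ∅
  x = 10: [0↦10, 1↦0, 2↦2, 3↦6, 4↦2, 5↦2, 6↦7, 7↦7, 8↦3, 9↦7, 10↦9]  zeros at y ∈ {1}
Collecting zeros: affine points = {(0, 5), (1, 9), (2, 10), (3, 5), (4, 4), (4, 6), (6, 2), (7, 4), (8, 1), (8, 2), (8, 6), (10, 1)}.
Total count |C(F_11)_aff| = 12.


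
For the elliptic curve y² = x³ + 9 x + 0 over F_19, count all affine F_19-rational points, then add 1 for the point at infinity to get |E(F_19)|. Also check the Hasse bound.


Affine points = {(0, 0), (2, 8), (2, 11), (3, 4), (3, 15), (4, 9), (4, 10), (6, 2), (6, 17), (7, 8), (7, 11), (10, 8), (10, 11), (11, 9), (11, 10), (14, 1), (14, 18), (18, 3), (18, 16)}; affine count = 19; |E(F_19)| = 20.

Discriminant check: Δ ∝ 4a³ + 27b² = 4·9³ + 27·0² = 4·729 + 27·0 ≡ 9 (mod 19). Nonzero ⇒ E is nonsingular.
For each x ∈ F_19, compute rhs = x³ + 9·x + 0 mod 19, then count y ∈ F_19 with y² ≡ rhs.
  x = 0: rhs = 0, matching y values: 0 (1 points).
  x = 1: rhs = 10, matching y values: none (0 points).
  x = 2: rhs = 7, matching y values: 8, 11 (2 points).
  x = 3: rhs = 16, matching y values: 4, 15 (2 points).
  x = 4: rhs = 5, matching y values: 9, 10 (2 points).
  x = 5: rhs = 18, matching y values: none (0 points).
  x = 6: rhs = 4, matching y values: 2, 17 (2 points).
  x = 7: rhs = 7, matching y values: 8, 11 (2 points).
  x = 8: rhs = 14, matching y values: none (0 points).
  x = 9: rhs = 12, matching y values: none (0 points).
  x = 10: rhs = 7, matching y values: 8, 11 (2 points).
  x = 11: rhs = 5, matching y values: 9, 10 (2 points).
  x = 12: rhs = 12, matching y values: none (0 points).
  x = 13: rhs = 15, matching y values: none (0 points).
  x = 14: rhs = 1, matching y values: 1, 18 (2 points).
  x = 15: rhs = 14, matching y values: none (0 points).
  x = 16: rhs = 3, matching y values: none (0 points).
  x = 17: rhs = 12, matching y values: none (0 points).
  x = 18: rhs = 9, matching y values: 3, 16 (2 points).
Total affine count: 19.
Full point count |E(F_19)| = 19 + 1 = 20.
Hasse bound: |20 − (19+1)| = |0| = 0 ≤ 2√19 ≈ 8.7178 ✓.


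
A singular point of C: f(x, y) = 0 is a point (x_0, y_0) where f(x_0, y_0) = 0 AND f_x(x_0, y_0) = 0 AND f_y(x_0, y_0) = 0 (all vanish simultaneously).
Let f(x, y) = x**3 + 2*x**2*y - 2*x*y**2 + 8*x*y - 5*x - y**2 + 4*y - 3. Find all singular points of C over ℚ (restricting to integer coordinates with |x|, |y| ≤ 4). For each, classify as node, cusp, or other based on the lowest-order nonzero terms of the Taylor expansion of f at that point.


Singular points: {(-1, 1)}; classification: node.

Compute partial derivatives:
  f_x = 3*x**2 + 4*x*y - 2*y**2 + 8*y - 5.
  f_y = 2*x**2 - 4*x*y + 8*x - 2*y + 4.
Scan x_0 ∈ {−4, ..., 4}. For each x_0, f_y(x_0, y) is a polynomial in y; find its integer roots y ∈ {−4, ..., 4}, then test f_x and f at those candidates.
  x = -4: f_y(-4, y) = 14*y + 4; no integer root y with |y| ≤ 4.
  x = -3: f_y(-3, y) = 10*y - 2; no integer root y with |y| ≤ 4.
  x = -2: f_y(-2, y) = 6*y - 4; no integer root y with |y| ≤ 4.
  x = -1: f_y(-1, y) = 2*y - 2; vanishes at y ∈ {1}. (-1, 1): f_x = 0, f = 0 — SINGULAR.
  x = 0: f_y(0, y) = 4 - 2*y; vanishes at y ∈ {2}. (0, 2): f_x = 3 ≠ 0.
  x = 1: f_y(1, y) = 14 - 6*y; no integer root y with |y| ≤ 4.
  x = 2: f_y(2, y) = 28 - 10*y; no integer root y with |y| ≤ 4.
  x = 3: f_y(3, y) = 46 - 14*y; no integer root y with |y| ≤ 4.
  x = 4: f_y(4, y) = 68 - 18*y; no integer root y with |y| ≤ 4.
Only singular point on the grid: (-1, 1).
Classify: substitute x = -1 + u, y = 1 + v and expand: f = u**3 + 2*u**2*v - u**2 - 2*u*v**2 + v**2.
No constant or linear terms (consistent with a singular point). Quadratic part: -u**2 + v**2. Cubic part: u**3 + 2*u**2*v - 2*u*v**2.
The quadratic part v**2 - u**2 = (v − u)(v + u) splits into two distinct linear factors, so there are two distinct tangent lines y − 1 = ±(x − -1) — this is a node (ordinary double point).
Classification: node.


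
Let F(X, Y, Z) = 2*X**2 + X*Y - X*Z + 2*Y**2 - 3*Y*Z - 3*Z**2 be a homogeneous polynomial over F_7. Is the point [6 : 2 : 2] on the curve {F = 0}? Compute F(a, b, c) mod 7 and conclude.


F(6,2,2) ≡ 0 (mod 7); P is on the curve.

Evaluate F(6, 2, 2) term-by-term (mod 7).
  2*X**2 ↦ 2·36·1·1 = 72
  X*Y ↦ 1·6·2·1 = 12
  -X*Z ↦ -1·6·1·2 = -12
  2*Y**2 ↦ 2·1·4·1 = 8
  -3*Y*Z ↦ -3·1·2·2 = -12
  -3*Z**2 ↦ -3·1·1·4 = -12
Sum: F(6, 2, 2) = (72) + (12) + (-12) + (8) + (-12) + (-12) = 56.
Reducing mod 7: 56 ≡ 0 (mod 7).
Since F(a, b, c) ≡ 0 (mod 7), P lies on the curve.


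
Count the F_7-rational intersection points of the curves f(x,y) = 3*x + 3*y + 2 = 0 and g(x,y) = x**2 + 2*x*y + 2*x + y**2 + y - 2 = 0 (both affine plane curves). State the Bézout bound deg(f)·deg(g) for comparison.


Common zeros: {(3, 1)}; count = 1; Bézout bound = 2.

deg(f) = 1, deg(g) = 2, so Bézout bound = 2.
Scan x ∈ F_7. For each x, list the y ∈ F_7 with f(x, y) ≡ 0 and those with g(x, y) ≡ 0 (mod 7); the common zeros in that column are the intersection.
  x = 0: f ≡ 0 at y ∈ {4}; g ≡ 0 at y ∈ {1, 5}; common: ∅.
  x = 1: f ≡ 0 at y ∈ {3}; g ≡ 0 at y ∈ ∅; common: ∅.
  x = 2: f ≡ 0 at y ∈ {2}; g ≡ 0 at y ∈ {4, 5}; common: ∅.
  x = 3: f ≡ 0 at y ∈ {1}; g ≡ 0 at y ∈ {1, 6}; common: {1}.
  x = 4: f ≡ 0 at y ∈ {0}; g ≡ 0 at y ∈ {6}; common: ∅.
  x = 5: f ≡ 0 at y ∈ {6}; g ≡ 0 at y ∈ ∅; common: ∅.
  x = 6: f ≡ 0 at y ∈ {5}; g ≡ 0 at y ∈ ∅; common: ∅.
Collecting: common zeros = {(3, 1)}, so the count is 1.
Comparison with the Bézout bound: 1 ≤ 2 = deg(f)·deg(g), as expected for curves with no common component (the affine F_7-count falls short of the bound because intersections may lie at infinity, over extension fields, or carry multiplicity).


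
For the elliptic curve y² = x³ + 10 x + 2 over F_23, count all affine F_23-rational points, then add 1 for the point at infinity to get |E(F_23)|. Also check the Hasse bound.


Affine points = {(0, 5), (0, 18), (1, 6), (1, 17), (3, 6), (3, 17), (5, 4), (5, 19), (6, 5), (6, 18), (7, 1), (7, 22), (9, 4), (9, 19), (13, 11), (13, 12), (15, 10), (15, 13), (16, 7), (16, 16), (17, 5), (17, 18), (19, 6), (19, 17)}; affine count = 24; |E(F_23)| = 25.

Discriminant check: Δ ∝ 4a³ + 27b² = 4·10³ + 27·2² = 4·1000 + 27·4 ≡ 14 (mod 23). Nonzero ⇒ E is nonsingular.
For each x ∈ F_23, compute rhs = x³ + 10·x + 2 mod 23, then count y ∈ F_23 with y² ≡ rhs.
  x = 0: rhs = 2, matching y values: 5, 18 (2 points).
  x = 1: rhs = 13, matching y values: 6, 17 (2 points).
  x = 2: rhs = 7, matching y values: none (0 points).
  x = 3: rhs = 13, matching y values: 6, 17 (2 points).
  x = 4: rhs = 14, matching y values: none (0 points).
  x = 5: rhs = 16, matching y values: 4, 19 (2 points).
  x = 6: rhs = 2, matching y values: 5, 18 (2 points).
  x = 7: rhs = 1, matching y values: 1, 22 (2 points).
  x = 8: rhs = 19, matching y values: none (0 points).
  x = 9: rhs = 16, matching y values: 4, 19 (2 points).
  x = 10: rhs = 21, matching y values: none (0 points).
  x = 11: rhs = 17, matching y values: none (0 points).
  x = 12: rhs = 10, matching y values: none (0 points).
  x = 13: rhs = 6, matching y values: 11, 12 (2 points).
  x = 14: rhs = 11, matching y values: none (0 points).
  x = 15: rhs = 8, matching y values: 10, 13 (2 points).
  x = 16: rhs = 3, matching y values: 7, 16 (2 points).
  x = 17: rhs = 2, matching y values: 5, 18 (2 points).
  x = 18: rhs = 11, matching y values: none (0 points).
  x = 19: rhs = 13, matching y values: 6, 17 (2 points).
  x = 20: rhs = 14, matching y values: none (0 points).
  x = 21: rhs = 20, matching y values: none (0 points).
  x = 22: rhs = 14, matching y values: none (0 points).
Total affine count: 24.
Full point count |E(F_23)| = 24 + 1 = 25.
Hasse bound: |25 − (23+1)| = |1| = 1 ≤ 2√23 ≈ 9.5917 ✓.


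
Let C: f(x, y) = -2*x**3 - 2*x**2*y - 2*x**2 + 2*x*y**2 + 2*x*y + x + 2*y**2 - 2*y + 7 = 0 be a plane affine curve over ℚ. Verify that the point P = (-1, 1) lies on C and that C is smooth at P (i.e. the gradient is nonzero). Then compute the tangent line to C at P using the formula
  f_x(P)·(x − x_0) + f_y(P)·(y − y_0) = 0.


Tangent line at P: 7*x - 6*y + 13 = 0.

Step 1: f(-1, 1) = 0, so P lies on C.
Step 2: partial derivatives
  f_x(x, y) = -6*x**2 - 4*x*y - 4*x + 2*y**2 + 2*y + 1, f_y(x, y) = -2*x**2 + 4*x*y + 2*x + 4*y - 2.
  f_x(P) = 7, f_y(P) = -6 (gradient nonzero, so P is smooth).
Step 3: tangent line at P: 7·(x − -1) + -6·(y − 1) = 0.
Expanding: 7*x - 6*y + 13 = 0.


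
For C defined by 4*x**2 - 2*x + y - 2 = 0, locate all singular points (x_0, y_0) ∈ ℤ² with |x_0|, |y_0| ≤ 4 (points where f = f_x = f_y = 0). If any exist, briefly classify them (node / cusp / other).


No singular points in the scanned grid; C is smooth there.

Compute partial derivatives:
  f_x = 8*x - 2.
  f_y = 1.
f_y = 1 is a nonzero constant, so f_y never vanishes: no point (x, y) can satisfy f = f_x = f_y = 0. In particular no (x, y) ∈ {−4, ..., 4}² is singular; the curve is smooth.


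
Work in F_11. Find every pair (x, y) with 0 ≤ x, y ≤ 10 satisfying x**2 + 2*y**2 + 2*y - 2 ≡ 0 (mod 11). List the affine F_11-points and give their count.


Affine F_11-points: {(0, 3), (0, 7), (1, 2), (1, 8), (3, 1), (3, 9), (8, 1), (8, 9), (10, 2), (10, 8)}; count = 10.

For each of the 121 pairs (x, y) ∈ F_11², evaluate f(x, y) mod 11. Record the zeros.
  x = 0: [0↦9, 1↦2, 2↦10, 3↦0, 4↦5, 5↦3, 6↦5, 7↦0, 8↦10, 9↦2, 10↦9]  zeros at y ∈ {3, 7}
  x = 1: [0↦10, 1↦3, 2↦0, 3↦1, 4↦6, 5↦4, 6↦6, 7↦1, 8↦0, 9↦3, 10↦10]  zeros at y ∈ {2, 8}
  x = 2: [0↦2, 1↦6, 2↦3, 3↦4, 4↦9, 5↦7, 6↦9, 7↦4, 8↦3, 9↦6, 10↦2]  zeros at y ∈ ∅
  x = 3: [0↦7, 1↦0, 2↦8, 3↦9, 4↦3, 5↦1, 6↦3, 7↦9, 8↦8, 9↦0, 10↦7]  zeros at y ∈ {1, 9}
  x = 4: [0↦3, 1↦7, 2↦4, 3↦5, 4↦10, 5↦8, 6↦10, 7↦5, 8↦4, 9↦7, 10↦3]  zeros at y ∈ ∅
  x = 5: [0↦1, 1↦5, 2↦2, 3↦3, 4↦8, 5↦6, 6↦8, 7↦3, 8↦2, 9↦5, 10↦1]  zeros at y ∈ ∅
  x = 6: [0↦1, 1↦5, 2↦2, 3↦3, 4↦8, 5↦6, 6↦8, 7↦3, 8↦2, 9↦5, 10↦1]  zeros at y ∈ ∅
  x = 7: [0↦3, 1↦7, 2↦4, 3↦5, 4↦10, 5↦8, 6↦10, 7↦5, 8↦4, 9↦7, 10↦3]  zeros at y ∈ ∅
  x = 8: [0↦7, 1↦0, 2↦8, 3↦9, 4↦3, 5↦1, 6↦3, 7↦9, 8↦8, 9↦0, 10↦7]  zeros at y ∈ {1, 9}
  x = 9: [0↦2, 1↦6, 2↦3, 3↦4, 4↦9, 5↦7, 6↦9, 7↦4, 8↦3, 9↦6, 10↦2]  zeros at y ∈ ∅
  x = 10: [0↦10, 1↦3, 2↦0, 3↦1, 4↦6, 5↦4, 6↦6, 7↦1, 8↦0, 9↦3, 10↦10]  zeros at y ∈ {2, 8}
Collecting zeros: affine points = {(0, 3), (0, 7), (1, 2), (1, 8), (3, 1), (3, 9), (8, 1), (8, 9), (10, 2), (10, 8)}.
Total count |C(F_11)_aff| = 10.
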